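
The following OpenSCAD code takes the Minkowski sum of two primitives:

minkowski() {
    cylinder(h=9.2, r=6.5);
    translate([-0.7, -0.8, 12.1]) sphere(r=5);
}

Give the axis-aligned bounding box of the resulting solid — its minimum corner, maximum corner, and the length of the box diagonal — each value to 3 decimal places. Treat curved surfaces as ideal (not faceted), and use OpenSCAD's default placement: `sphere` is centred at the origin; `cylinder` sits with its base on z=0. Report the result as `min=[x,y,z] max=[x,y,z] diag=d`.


A = translate([-0.7, -0.8, 12.1]) sphere(r=5) → bbox [-5.7,-5.8,7.1] .. [4.3,4.2,17.1]
B = cylinder(h=9.2, r=6.5) → bbox [-6.5,-6.5,0] .. [6.5,6.5,9.2]
lo = A.lo+B.lo = [-5.7-6.5, -5.8-6.5, 7.1+0] = [-12.200,-12.300,7.100]
hi = A.hi+B.hi = [4.3+6.5, 4.2+6.5, 17.1+9.2] = [10.800,10.700,26.300]
diag = √(23²+23²+19.2²) = √1426.64 = 37.771

min=[-12.200,-12.300,7.100] max=[10.800,10.700,26.300] diag=37.771


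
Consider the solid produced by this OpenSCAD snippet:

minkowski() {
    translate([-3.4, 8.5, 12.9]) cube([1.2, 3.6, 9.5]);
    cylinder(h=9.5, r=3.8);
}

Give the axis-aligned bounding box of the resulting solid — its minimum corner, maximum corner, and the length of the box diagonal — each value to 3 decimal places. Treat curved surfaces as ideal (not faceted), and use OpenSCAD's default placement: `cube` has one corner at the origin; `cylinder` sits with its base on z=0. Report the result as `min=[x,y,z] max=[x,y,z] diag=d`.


A = translate([-3.4, 8.5, 12.9]) cube([1.2, 3.6, 9.5]) → bbox [-3.4,8.5,12.9] .. [-2.2,12.1,22.4]
B = cylinder(h=9.5, r=3.8) → bbox [-3.8,-3.8,0] .. [3.8,3.8,9.5]
lo = A.lo+B.lo = [-3.4-3.8, 8.5-3.8, 12.9+0] = [-7.200,4.700,12.900]
hi = A.hi+B.hi = [-2.2+3.8, 12.1+3.8, 22.4+9.5] = [1.600,15.900,31.900]
diag = √(8.8²+11.2²+19²) = √563.88 = 23.746

min=[-7.200,4.700,12.900] max=[1.600,15.900,31.900] diag=23.746


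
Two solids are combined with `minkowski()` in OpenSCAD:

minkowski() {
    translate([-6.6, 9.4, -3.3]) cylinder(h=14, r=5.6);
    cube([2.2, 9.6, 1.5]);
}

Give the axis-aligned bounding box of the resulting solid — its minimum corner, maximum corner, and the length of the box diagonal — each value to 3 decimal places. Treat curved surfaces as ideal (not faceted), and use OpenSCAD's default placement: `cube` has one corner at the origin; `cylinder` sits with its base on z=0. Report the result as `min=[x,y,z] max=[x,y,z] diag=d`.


A = translate([-6.6, 9.4, -3.3]) cylinder(h=14, r=5.6) → bbox [-12.2,3.8,-3.3] .. [-1,15,10.7]
B = cube([2.2, 9.6, 1.5]) → bbox [0,0,0] .. [2.2,9.6,1.5]
lo = A.lo+B.lo = [-12.2+0, 3.8+0, -3.3+0] = [-12.200,3.800,-3.300]
hi = A.hi+B.hi = [-1+2.2, 15+9.6, 10.7+1.5] = [1.200,24.600,12.200]
diag = √(13.4²+20.8²+15.5²) = √852.45 = 29.197

min=[-12.200,3.800,-3.300] max=[1.200,24.600,12.200] diag=29.197


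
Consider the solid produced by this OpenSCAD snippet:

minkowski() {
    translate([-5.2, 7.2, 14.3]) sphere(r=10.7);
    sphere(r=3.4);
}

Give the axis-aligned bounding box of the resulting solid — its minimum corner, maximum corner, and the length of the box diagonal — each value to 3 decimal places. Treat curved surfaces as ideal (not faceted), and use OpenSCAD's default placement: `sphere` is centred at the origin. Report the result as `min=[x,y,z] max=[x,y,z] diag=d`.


min=[-19.300,-6.900,0.200] max=[8.900,21.300,28.400] diag=48.844

A = translate([-5.2, 7.2, 14.3]) sphere(r=10.7) → bbox [-15.9,-3.5,3.6] .. [5.5,17.9,25]
B = sphere(r=3.4) → bbox [-3.4,-3.4,-3.4] .. [3.4,3.4,3.4]
lo = A.lo+B.lo = [-15.9-3.4, -3.5-3.4, 3.6-3.4] = [-19.300,-6.900,0.200]
hi = A.hi+B.hi = [5.5+3.4, 17.9+3.4, 25+3.4] = [8.900,21.300,28.400]
diag = √(28.2²+28.2²+28.2²) = √2385.72 = 48.844


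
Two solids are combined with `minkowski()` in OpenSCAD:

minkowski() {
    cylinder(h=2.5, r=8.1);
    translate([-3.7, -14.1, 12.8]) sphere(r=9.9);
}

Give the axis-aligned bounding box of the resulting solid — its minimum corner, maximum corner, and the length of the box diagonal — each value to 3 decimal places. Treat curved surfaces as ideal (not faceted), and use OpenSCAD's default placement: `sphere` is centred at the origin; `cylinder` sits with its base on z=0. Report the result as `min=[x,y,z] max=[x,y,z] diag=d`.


A = translate([-3.7, -14.1, 12.8]) sphere(r=9.9) → bbox [-13.6,-24,2.9] .. [6.2,-4.2,22.7]
B = cylinder(h=2.5, r=8.1) → bbox [-8.1,-8.1,0] .. [8.1,8.1,2.5]
lo = A.lo+B.lo = [-13.6-8.1, -24-8.1, 2.9+0] = [-21.700,-32.100,2.900]
hi = A.hi+B.hi = [6.2+8.1, -4.2+8.1, 22.7+2.5] = [14.300,3.900,25.200]
diag = √(36²+36²+22.3²) = √3089.29 = 55.581

min=[-21.700,-32.100,2.900] max=[14.300,3.900,25.200] diag=55.581


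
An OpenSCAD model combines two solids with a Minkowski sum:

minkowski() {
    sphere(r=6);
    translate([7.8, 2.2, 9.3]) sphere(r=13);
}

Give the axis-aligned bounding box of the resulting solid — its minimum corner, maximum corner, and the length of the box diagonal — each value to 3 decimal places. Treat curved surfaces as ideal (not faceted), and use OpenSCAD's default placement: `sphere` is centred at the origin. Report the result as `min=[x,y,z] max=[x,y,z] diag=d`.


min=[-11.200,-16.800,-9.700] max=[26.800,21.200,28.300] diag=65.818

A = translate([7.8, 2.2, 9.3]) sphere(r=13) → bbox [-5.2,-10.8,-3.7] .. [20.8,15.2,22.3]
B = sphere(r=6) → bbox [-6,-6,-6] .. [6,6,6]
lo = A.lo+B.lo = [-5.2-6, -10.8-6, -3.7-6] = [-11.200,-16.800,-9.700]
hi = A.hi+B.hi = [20.8+6, 15.2+6, 22.3+6] = [26.800,21.200,28.300]
diag = √(38²+38²+38²) = √4332 = 65.818


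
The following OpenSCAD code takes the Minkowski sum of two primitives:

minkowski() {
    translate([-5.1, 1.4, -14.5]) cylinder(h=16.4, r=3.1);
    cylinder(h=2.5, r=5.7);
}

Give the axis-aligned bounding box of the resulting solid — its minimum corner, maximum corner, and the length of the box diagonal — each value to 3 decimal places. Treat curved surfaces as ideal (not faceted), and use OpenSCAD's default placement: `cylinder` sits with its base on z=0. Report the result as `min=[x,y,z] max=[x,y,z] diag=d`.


A = translate([-5.1, 1.4, -14.5]) cylinder(h=16.4, r=3.1) → bbox [-8.2,-1.7,-14.5] .. [-2,4.5,1.9]
B = cylinder(h=2.5, r=5.7) → bbox [-5.7,-5.7,0] .. [5.7,5.7,2.5]
lo = A.lo+B.lo = [-8.2-5.7, -1.7-5.7, -14.5+0] = [-13.900,-7.400,-14.500]
hi = A.hi+B.hi = [-2+5.7, 4.5+5.7, 1.9+2.5] = [3.700,10.200,4.400]
diag = √(17.6²+17.6²+18.9²) = √976.73 = 31.253

min=[-13.900,-7.400,-14.500] max=[3.700,10.200,4.400] diag=31.253


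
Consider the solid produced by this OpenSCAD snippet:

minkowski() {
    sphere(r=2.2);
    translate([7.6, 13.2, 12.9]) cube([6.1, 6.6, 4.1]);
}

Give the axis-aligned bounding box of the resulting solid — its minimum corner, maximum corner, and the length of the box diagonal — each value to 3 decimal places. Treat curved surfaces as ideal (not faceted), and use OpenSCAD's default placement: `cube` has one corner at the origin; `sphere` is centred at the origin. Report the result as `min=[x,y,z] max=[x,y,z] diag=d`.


A = translate([7.6, 13.2, 12.9]) cube([6.1, 6.6, 4.1]) → bbox [7.6,13.2,12.9] .. [13.7,19.8,17]
B = sphere(r=2.2) → bbox [-2.2,-2.2,-2.2] .. [2.2,2.2,2.2]
lo = A.lo+B.lo = [7.6-2.2, 13.2-2.2, 12.9-2.2] = [5.400,11.000,10.700]
hi = A.hi+B.hi = [13.7+2.2, 19.8+2.2, 17+2.2] = [15.900,22.000,19.200]
diag = √(10.5²+11²+8.5²) = √303.5 = 17.421

min=[5.400,11.000,10.700] max=[15.900,22.000,19.200] diag=17.421


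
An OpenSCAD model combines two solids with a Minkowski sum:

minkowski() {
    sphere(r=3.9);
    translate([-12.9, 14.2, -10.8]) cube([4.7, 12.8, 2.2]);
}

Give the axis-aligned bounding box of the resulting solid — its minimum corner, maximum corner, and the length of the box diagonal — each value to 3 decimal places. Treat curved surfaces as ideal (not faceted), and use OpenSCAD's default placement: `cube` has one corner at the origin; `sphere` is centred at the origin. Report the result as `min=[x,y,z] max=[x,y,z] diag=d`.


min=[-16.800,10.300,-14.700] max=[-4.300,30.900,-4.700] diag=26.089

A = translate([-12.9, 14.2, -10.8]) cube([4.7, 12.8, 2.2]) → bbox [-12.9,14.2,-10.8] .. [-8.2,27,-8.6]
B = sphere(r=3.9) → bbox [-3.9,-3.9,-3.9] .. [3.9,3.9,3.9]
lo = A.lo+B.lo = [-12.9-3.9, 14.2-3.9, -10.8-3.9] = [-16.800,10.300,-14.700]
hi = A.hi+B.hi = [-8.2+3.9, 27+3.9, -8.6+3.9] = [-4.300,30.900,-4.700]
diag = √(12.5²+20.6²+10²) = √680.61 = 26.089


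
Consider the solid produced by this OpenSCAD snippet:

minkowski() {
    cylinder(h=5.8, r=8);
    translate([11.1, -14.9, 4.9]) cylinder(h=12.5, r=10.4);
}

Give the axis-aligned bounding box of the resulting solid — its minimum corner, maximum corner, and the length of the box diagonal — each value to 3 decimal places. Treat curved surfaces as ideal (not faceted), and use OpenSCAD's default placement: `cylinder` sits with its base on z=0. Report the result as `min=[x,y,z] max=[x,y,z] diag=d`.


min=[-7.300,-33.300,4.900] max=[29.500,3.500,23.200] diag=55.167

A = translate([11.1, -14.9, 4.9]) cylinder(h=12.5, r=10.4) → bbox [0.7,-25.3,4.9] .. [21.5,-4.5,17.4]
B = cylinder(h=5.8, r=8) → bbox [-8,-8,0] .. [8,8,5.8]
lo = A.lo+B.lo = [0.7-8, -25.3-8, 4.9+0] = [-7.300,-33.300,4.900]
hi = A.hi+B.hi = [21.5+8, -4.5+8, 17.4+5.8] = [29.500,3.500,23.200]
diag = √(36.8²+36.8²+18.3²) = √3043.37 = 55.167


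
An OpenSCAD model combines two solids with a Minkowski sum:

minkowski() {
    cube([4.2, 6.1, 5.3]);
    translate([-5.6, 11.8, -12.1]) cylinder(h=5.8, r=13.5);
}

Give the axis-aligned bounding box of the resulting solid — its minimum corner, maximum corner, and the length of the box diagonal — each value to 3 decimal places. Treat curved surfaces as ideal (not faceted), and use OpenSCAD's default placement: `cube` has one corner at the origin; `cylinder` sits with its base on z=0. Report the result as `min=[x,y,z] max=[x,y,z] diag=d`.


min=[-19.100,-1.700,-12.100] max=[12.100,31.400,-1.000] diag=46.822

A = translate([-5.6, 11.8, -12.1]) cylinder(h=5.8, r=13.5) → bbox [-19.1,-1.7,-12.1] .. [7.9,25.3,-6.3]
B = cube([4.2, 6.1, 5.3]) → bbox [0,0,0] .. [4.2,6.1,5.3]
lo = A.lo+B.lo = [-19.1+0, -1.7+0, -12.1+0] = [-19.100,-1.700,-12.100]
hi = A.hi+B.hi = [7.9+4.2, 25.3+6.1, -6.3+5.3] = [12.100,31.400,-1.000]
diag = √(31.2²+33.1²+11.1²) = √2192.26 = 46.822


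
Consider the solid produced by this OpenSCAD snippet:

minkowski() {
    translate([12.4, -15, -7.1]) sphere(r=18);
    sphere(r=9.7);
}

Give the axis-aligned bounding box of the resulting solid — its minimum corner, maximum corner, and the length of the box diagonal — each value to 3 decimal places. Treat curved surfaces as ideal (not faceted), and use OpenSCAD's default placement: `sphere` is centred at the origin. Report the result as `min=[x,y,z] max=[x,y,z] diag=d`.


A = translate([12.4, -15, -7.1]) sphere(r=18) → bbox [-5.6,-33,-25.1] .. [30.4,3,10.9]
B = sphere(r=9.7) → bbox [-9.7,-9.7,-9.7] .. [9.7,9.7,9.7]
lo = A.lo+B.lo = [-5.6-9.7, -33-9.7, -25.1-9.7] = [-15.300,-42.700,-34.800]
hi = A.hi+B.hi = [30.4+9.7, 3+9.7, 10.9+9.7] = [40.100,12.700,20.600]
diag = √(55.4²+55.4²+55.4²) = √9207.48 = 95.956

min=[-15.300,-42.700,-34.800] max=[40.100,12.700,20.600] diag=95.956


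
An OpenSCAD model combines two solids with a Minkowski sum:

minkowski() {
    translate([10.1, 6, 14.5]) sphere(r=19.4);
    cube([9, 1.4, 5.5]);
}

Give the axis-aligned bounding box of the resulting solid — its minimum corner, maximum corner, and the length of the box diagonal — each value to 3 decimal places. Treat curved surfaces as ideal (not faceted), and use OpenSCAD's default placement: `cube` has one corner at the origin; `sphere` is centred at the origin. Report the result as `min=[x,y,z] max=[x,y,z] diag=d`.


A = translate([10.1, 6, 14.5]) sphere(r=19.4) → bbox [-9.3,-13.4,-4.9] .. [29.5,25.4,33.9]
B = cube([9, 1.4, 5.5]) → bbox [0,0,0] .. [9,1.4,5.5]
lo = A.lo+B.lo = [-9.3+0, -13.4+0, -4.9+0] = [-9.300,-13.400,-4.900]
hi = A.hi+B.hi = [29.5+9, 25.4+1.4, 33.9+5.5] = [38.500,26.800,39.400]
diag = √(47.8²+40.2²+44.3²) = √5863.37 = 76.573

min=[-9.300,-13.400,-4.900] max=[38.500,26.800,39.400] diag=76.573


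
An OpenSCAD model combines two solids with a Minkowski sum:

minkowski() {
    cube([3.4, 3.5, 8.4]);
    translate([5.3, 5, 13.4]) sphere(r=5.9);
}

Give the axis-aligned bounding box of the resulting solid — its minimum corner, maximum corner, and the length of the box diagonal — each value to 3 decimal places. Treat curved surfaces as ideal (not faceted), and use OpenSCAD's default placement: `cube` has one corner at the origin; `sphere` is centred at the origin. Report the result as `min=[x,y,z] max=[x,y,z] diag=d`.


A = translate([5.3, 5, 13.4]) sphere(r=5.9) → bbox [-0.6,-0.9,7.5] .. [11.2,10.9,19.3]
B = cube([3.4, 3.5, 8.4]) → bbox [0,0,0] .. [3.4,3.5,8.4]
lo = A.lo+B.lo = [-0.6+0, -0.9+0, 7.5+0] = [-0.600,-0.900,7.500]
hi = A.hi+B.hi = [11.2+3.4, 10.9+3.5, 19.3+8.4] = [14.600,14.400,27.700]
diag = √(15.2²+15.3²+20.2²) = √873.17 = 29.549

min=[-0.600,-0.900,7.500] max=[14.600,14.400,27.700] diag=29.549


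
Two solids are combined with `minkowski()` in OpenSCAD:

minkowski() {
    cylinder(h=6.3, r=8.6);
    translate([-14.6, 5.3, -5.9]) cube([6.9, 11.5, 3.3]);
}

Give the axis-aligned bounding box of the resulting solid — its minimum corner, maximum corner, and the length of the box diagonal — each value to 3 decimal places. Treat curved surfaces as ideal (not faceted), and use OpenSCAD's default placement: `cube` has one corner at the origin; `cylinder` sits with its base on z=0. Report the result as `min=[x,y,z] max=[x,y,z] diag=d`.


min=[-23.200,-3.300,-5.900] max=[0.900,25.400,3.700] diag=38.687

A = translate([-14.6, 5.3, -5.9]) cube([6.9, 11.5, 3.3]) → bbox [-14.6,5.3,-5.9] .. [-7.7,16.8,-2.6]
B = cylinder(h=6.3, r=8.6) → bbox [-8.6,-8.6,0] .. [8.6,8.6,6.3]
lo = A.lo+B.lo = [-14.6-8.6, 5.3-8.6, -5.9+0] = [-23.200,-3.300,-5.900]
hi = A.hi+B.hi = [-7.7+8.6, 16.8+8.6, -2.6+6.3] = [0.900,25.400,3.700]
diag = √(24.1²+28.7²+9.6²) = √1496.66 = 38.687


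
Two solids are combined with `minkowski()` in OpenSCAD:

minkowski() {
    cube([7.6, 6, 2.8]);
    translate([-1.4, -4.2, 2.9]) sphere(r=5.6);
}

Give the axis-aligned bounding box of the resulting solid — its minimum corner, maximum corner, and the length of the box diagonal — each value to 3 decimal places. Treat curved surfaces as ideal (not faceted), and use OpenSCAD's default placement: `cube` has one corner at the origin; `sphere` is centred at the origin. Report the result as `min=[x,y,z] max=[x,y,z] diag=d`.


A = translate([-1.4, -4.2, 2.9]) sphere(r=5.6) → bbox [-7,-9.8,-2.7] .. [4.2,1.4,8.5]
B = cube([7.6, 6, 2.8]) → bbox [0,0,0] .. [7.6,6,2.8]
lo = A.lo+B.lo = [-7+0, -9.8+0, -2.7+0] = [-7.000,-9.800,-2.700]
hi = A.hi+B.hi = [4.2+7.6, 1.4+6, 8.5+2.8] = [11.800,7.400,11.300]
diag = √(18.8²+17.2²+14²) = √845.28 = 29.074

min=[-7.000,-9.800,-2.700] max=[11.800,7.400,11.300] diag=29.074


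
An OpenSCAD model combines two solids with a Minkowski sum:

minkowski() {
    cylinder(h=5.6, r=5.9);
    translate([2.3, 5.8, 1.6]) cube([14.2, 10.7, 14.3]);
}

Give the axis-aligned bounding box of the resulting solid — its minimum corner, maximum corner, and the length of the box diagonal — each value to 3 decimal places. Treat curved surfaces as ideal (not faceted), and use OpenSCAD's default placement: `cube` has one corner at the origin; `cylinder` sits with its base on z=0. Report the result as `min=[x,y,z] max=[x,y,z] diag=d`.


A = translate([2.3, 5.8, 1.6]) cube([14.2, 10.7, 14.3]) → bbox [2.3,5.8,1.6] .. [16.5,16.5,15.9]
B = cylinder(h=5.6, r=5.9) → bbox [-5.9,-5.9,0] .. [5.9,5.9,5.6]
lo = A.lo+B.lo = [2.3-5.9, 5.8-5.9, 1.6+0] = [-3.600,-0.100,1.600]
hi = A.hi+B.hi = [16.5+5.9, 16.5+5.9, 15.9+5.6] = [22.400,22.400,21.500]
diag = √(26²+22.5²+19.9²) = √1578.26 = 39.727

min=[-3.600,-0.100,1.600] max=[22.400,22.400,21.500] diag=39.727


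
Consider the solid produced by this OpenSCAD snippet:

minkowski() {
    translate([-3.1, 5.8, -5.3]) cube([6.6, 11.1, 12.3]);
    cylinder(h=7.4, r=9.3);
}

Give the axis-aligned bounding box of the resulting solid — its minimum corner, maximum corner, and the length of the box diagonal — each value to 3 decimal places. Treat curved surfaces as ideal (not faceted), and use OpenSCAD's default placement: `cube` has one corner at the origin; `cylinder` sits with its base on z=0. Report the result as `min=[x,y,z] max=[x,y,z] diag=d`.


min=[-12.400,-3.500,-5.300] max=[12.800,26.200,14.400] diag=43.649

A = translate([-3.1, 5.8, -5.3]) cube([6.6, 11.1, 12.3]) → bbox [-3.1,5.8,-5.3] .. [3.5,16.9,7]
B = cylinder(h=7.4, r=9.3) → bbox [-9.3,-9.3,0] .. [9.3,9.3,7.4]
lo = A.lo+B.lo = [-3.1-9.3, 5.8-9.3, -5.3+0] = [-12.400,-3.500,-5.300]
hi = A.hi+B.hi = [3.5+9.3, 16.9+9.3, 7+7.4] = [12.800,26.200,14.400]
diag = √(25.2²+29.7²+19.7²) = √1905.22 = 43.649


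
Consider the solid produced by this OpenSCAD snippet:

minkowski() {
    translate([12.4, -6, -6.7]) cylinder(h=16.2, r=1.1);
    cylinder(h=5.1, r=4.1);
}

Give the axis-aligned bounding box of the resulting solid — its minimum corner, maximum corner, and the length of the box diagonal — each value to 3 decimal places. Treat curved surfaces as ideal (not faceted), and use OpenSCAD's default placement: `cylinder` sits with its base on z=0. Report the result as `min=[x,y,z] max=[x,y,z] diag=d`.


A = translate([12.4, -6, -6.7]) cylinder(h=16.2, r=1.1) → bbox [11.3,-7.1,-6.7] .. [13.5,-4.9,9.5]
B = cylinder(h=5.1, r=4.1) → bbox [-4.1,-4.1,0] .. [4.1,4.1,5.1]
lo = A.lo+B.lo = [11.3-4.1, -7.1-4.1, -6.7+0] = [7.200,-11.200,-6.700]
hi = A.hi+B.hi = [13.5+4.1, -4.9+4.1, 9.5+5.1] = [17.600,-0.800,14.600]
diag = √(10.4²+10.4²+21.3²) = √670.01 = 25.885

min=[7.200,-11.200,-6.700] max=[17.600,-0.800,14.600] diag=25.885


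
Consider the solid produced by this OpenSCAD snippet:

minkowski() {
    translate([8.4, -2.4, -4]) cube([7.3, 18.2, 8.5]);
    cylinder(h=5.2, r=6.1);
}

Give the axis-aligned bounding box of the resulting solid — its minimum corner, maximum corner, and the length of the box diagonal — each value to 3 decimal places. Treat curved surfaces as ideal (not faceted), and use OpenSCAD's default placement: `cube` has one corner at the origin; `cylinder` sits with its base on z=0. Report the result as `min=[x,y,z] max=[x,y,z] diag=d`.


min=[2.300,-8.500,-4.000] max=[21.800,21.900,9.700] diag=38.628

A = translate([8.4, -2.4, -4]) cube([7.3, 18.2, 8.5]) → bbox [8.4,-2.4,-4] .. [15.7,15.8,4.5]
B = cylinder(h=5.2, r=6.1) → bbox [-6.1,-6.1,0] .. [6.1,6.1,5.2]
lo = A.lo+B.lo = [8.4-6.1, -2.4-6.1, -4+0] = [2.300,-8.500,-4.000]
hi = A.hi+B.hi = [15.7+6.1, 15.8+6.1, 4.5+5.2] = [21.800,21.900,9.700]
diag = √(19.5²+30.4²+13.7²) = √1492.1 = 38.628


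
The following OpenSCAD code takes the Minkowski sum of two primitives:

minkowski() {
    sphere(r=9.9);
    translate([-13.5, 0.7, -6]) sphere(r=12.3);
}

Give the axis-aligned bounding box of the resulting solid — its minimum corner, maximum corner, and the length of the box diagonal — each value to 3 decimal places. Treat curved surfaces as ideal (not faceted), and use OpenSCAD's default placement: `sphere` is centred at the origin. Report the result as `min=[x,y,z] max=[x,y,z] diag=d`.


A = translate([-13.5, 0.7, -6]) sphere(r=12.3) → bbox [-25.8,-11.6,-18.3] .. [-1.2,13,6.3]
B = sphere(r=9.9) → bbox [-9.9,-9.9,-9.9] .. [9.9,9.9,9.9]
lo = A.lo+B.lo = [-25.8-9.9, -11.6-9.9, -18.3-9.9] = [-35.700,-21.500,-28.200]
hi = A.hi+B.hi = [-1.2+9.9, 13+9.9, 6.3+9.9] = [8.700,22.900,16.200]
diag = √(44.4²+44.4²+44.4²) = √5914.08 = 76.903

min=[-35.700,-21.500,-28.200] max=[8.700,22.900,16.200] diag=76.903


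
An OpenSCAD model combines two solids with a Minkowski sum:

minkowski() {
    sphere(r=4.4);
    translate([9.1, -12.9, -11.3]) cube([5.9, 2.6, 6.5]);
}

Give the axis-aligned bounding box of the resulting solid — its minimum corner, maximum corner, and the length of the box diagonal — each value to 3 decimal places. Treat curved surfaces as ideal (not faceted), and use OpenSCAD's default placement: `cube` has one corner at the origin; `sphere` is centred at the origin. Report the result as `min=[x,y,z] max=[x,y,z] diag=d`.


min=[4.700,-17.300,-15.700] max=[19.400,-5.900,-0.400] diag=24.086

A = translate([9.1, -12.9, -11.3]) cube([5.9, 2.6, 6.5]) → bbox [9.1,-12.9,-11.3] .. [15,-10.3,-4.8]
B = sphere(r=4.4) → bbox [-4.4,-4.4,-4.4] .. [4.4,4.4,4.4]
lo = A.lo+B.lo = [9.1-4.4, -12.9-4.4, -11.3-4.4] = [4.700,-17.300,-15.700]
hi = A.hi+B.hi = [15+4.4, -10.3+4.4, -4.8+4.4] = [19.400,-5.900,-0.400]
diag = √(14.7²+11.4²+15.3²) = √580.14 = 24.086


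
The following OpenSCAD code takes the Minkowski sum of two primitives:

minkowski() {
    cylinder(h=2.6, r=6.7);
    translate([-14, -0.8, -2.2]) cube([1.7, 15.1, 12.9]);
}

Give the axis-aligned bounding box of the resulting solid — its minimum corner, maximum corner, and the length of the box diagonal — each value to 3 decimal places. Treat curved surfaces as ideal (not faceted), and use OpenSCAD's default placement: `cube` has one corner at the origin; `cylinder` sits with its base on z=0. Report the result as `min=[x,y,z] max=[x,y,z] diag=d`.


A = translate([-14, -0.8, -2.2]) cube([1.7, 15.1, 12.9]) → bbox [-14,-0.8,-2.2] .. [-12.3,14.3,10.7]
B = cylinder(h=2.6, r=6.7) → bbox [-6.7,-6.7,0] .. [6.7,6.7,2.6]
lo = A.lo+B.lo = [-14-6.7, -0.8-6.7, -2.2+0] = [-20.700,-7.500,-2.200]
hi = A.hi+B.hi = [-12.3+6.7, 14.3+6.7, 10.7+2.6] = [-5.600,21.000,13.300]
diag = √(15.1²+28.5²+15.5²) = √1280.51 = 35.784

min=[-20.700,-7.500,-2.200] max=[-5.600,21.000,13.300] diag=35.784


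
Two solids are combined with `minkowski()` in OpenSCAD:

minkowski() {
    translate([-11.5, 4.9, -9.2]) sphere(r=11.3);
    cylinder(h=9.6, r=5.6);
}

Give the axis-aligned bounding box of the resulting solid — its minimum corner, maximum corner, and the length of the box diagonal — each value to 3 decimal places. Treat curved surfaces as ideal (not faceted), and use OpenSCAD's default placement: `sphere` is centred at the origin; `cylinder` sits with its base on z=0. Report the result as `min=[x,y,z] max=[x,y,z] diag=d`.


min=[-28.400,-12.000,-20.500] max=[5.400,21.800,11.700] diag=57.634

A = translate([-11.5, 4.9, -9.2]) sphere(r=11.3) → bbox [-22.8,-6.4,-20.5] .. [-0.2,16.2,2.1]
B = cylinder(h=9.6, r=5.6) → bbox [-5.6,-5.6,0] .. [5.6,5.6,9.6]
lo = A.lo+B.lo = [-22.8-5.6, -6.4-5.6, -20.5+0] = [-28.400,-12.000,-20.500]
hi = A.hi+B.hi = [-0.2+5.6, 16.2+5.6, 2.1+9.6] = [5.400,21.800,11.700]
diag = √(33.8²+33.8²+32.2²) = √3321.72 = 57.634


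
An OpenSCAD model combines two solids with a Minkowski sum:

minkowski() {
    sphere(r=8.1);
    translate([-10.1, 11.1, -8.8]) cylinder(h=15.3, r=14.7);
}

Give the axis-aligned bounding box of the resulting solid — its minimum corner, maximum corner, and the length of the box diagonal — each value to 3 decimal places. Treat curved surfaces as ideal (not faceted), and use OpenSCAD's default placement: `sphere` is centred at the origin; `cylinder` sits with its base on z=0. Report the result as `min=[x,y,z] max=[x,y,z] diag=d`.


min=[-32.900,-11.700,-16.900] max=[12.700,33.900,14.600] diag=71.770

A = translate([-10.1, 11.1, -8.8]) cylinder(h=15.3, r=14.7) → bbox [-24.8,-3.6,-8.8] .. [4.6,25.8,6.5]
B = sphere(r=8.1) → bbox [-8.1,-8.1,-8.1] .. [8.1,8.1,8.1]
lo = A.lo+B.lo = [-24.8-8.1, -3.6-8.1, -8.8-8.1] = [-32.900,-11.700,-16.900]
hi = A.hi+B.hi = [4.6+8.1, 25.8+8.1, 6.5+8.1] = [12.700,33.900,14.600]
diag = √(45.6²+45.6²+31.5²) = √5150.97 = 71.770


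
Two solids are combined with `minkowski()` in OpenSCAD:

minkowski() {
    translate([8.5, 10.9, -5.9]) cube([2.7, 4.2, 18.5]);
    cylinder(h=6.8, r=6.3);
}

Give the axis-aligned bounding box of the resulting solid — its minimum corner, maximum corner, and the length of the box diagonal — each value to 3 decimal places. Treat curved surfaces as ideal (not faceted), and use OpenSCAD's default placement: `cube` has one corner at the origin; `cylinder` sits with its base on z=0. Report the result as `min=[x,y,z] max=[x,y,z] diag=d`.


min=[2.200,4.600,-5.900] max=[17.500,21.400,19.400] diag=34.006

A = translate([8.5, 10.9, -5.9]) cube([2.7, 4.2, 18.5]) → bbox [8.5,10.9,-5.9] .. [11.2,15.1,12.6]
B = cylinder(h=6.8, r=6.3) → bbox [-6.3,-6.3,0] .. [6.3,6.3,6.8]
lo = A.lo+B.lo = [8.5-6.3, 10.9-6.3, -5.9+0] = [2.200,4.600,-5.900]
hi = A.hi+B.hi = [11.2+6.3, 15.1+6.3, 12.6+6.8] = [17.500,21.400,19.400]
diag = √(15.3²+16.8²+25.3²) = √1156.42 = 34.006


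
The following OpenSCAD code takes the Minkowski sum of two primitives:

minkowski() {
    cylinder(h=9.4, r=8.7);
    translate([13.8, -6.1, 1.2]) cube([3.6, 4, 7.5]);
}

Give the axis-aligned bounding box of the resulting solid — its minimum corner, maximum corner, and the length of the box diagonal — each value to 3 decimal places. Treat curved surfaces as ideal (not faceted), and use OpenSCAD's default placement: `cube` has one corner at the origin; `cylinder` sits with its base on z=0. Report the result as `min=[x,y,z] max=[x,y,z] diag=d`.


A = translate([13.8, -6.1, 1.2]) cube([3.6, 4, 7.5]) → bbox [13.8,-6.1,1.2] .. [17.4,-2.1,8.7]
B = cylinder(h=9.4, r=8.7) → bbox [-8.7,-8.7,0] .. [8.7,8.7,9.4]
lo = A.lo+B.lo = [13.8-8.7, -6.1-8.7, 1.2+0] = [5.100,-14.800,1.200]
hi = A.hi+B.hi = [17.4+8.7, -2.1+8.7, 8.7+9.4] = [26.100,6.600,18.100]
diag = √(21²+21.4²+16.9²) = √1184.57 = 34.418

min=[5.100,-14.800,1.200] max=[26.100,6.600,18.100] diag=34.418


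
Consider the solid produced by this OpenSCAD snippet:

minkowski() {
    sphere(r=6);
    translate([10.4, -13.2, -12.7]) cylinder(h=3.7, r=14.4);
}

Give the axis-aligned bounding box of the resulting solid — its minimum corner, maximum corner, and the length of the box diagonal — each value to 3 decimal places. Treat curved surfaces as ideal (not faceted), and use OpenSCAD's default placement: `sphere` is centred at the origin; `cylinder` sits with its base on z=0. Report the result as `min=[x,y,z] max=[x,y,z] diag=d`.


min=[-10.000,-33.600,-18.700] max=[30.800,7.200,-3.000] diag=59.798

A = translate([10.4, -13.2, -12.7]) cylinder(h=3.7, r=14.4) → bbox [-4,-27.6,-12.7] .. [24.8,1.2,-9]
B = sphere(r=6) → bbox [-6,-6,-6] .. [6,6,6]
lo = A.lo+B.lo = [-4-6, -27.6-6, -12.7-6] = [-10.000,-33.600,-18.700]
hi = A.hi+B.hi = [24.8+6, 1.2+6, -9+6] = [30.800,7.200,-3.000]
diag = √(40.8²+40.8²+15.7²) = √3575.77 = 59.798


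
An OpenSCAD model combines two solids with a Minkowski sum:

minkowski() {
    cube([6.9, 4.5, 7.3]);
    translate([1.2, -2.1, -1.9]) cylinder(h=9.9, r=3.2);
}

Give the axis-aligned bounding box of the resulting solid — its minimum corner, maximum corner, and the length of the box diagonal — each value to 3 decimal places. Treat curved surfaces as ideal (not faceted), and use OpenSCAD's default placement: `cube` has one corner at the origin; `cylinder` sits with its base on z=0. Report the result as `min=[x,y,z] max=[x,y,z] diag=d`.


A = translate([1.2, -2.1, -1.9]) cylinder(h=9.9, r=3.2) → bbox [-2,-5.3,-1.9] .. [4.4,1.1,8]
B = cube([6.9, 4.5, 7.3]) → bbox [0,0,0] .. [6.9,4.5,7.3]
lo = A.lo+B.lo = [-2+0, -5.3+0, -1.9+0] = [-2.000,-5.300,-1.900]
hi = A.hi+B.hi = [4.4+6.9, 1.1+4.5, 8+7.3] = [11.300,5.600,15.300]
diag = √(13.3²+10.9²+17.2²) = √591.54 = 24.322

min=[-2.000,-5.300,-1.900] max=[11.300,5.600,15.300] diag=24.322


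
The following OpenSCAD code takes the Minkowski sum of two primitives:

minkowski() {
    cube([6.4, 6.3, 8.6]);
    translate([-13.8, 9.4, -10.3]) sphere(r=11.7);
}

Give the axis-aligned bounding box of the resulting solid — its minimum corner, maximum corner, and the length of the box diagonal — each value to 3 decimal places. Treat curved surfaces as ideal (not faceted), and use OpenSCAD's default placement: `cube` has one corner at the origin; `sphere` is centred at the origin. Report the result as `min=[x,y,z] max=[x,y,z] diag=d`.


A = translate([-13.8, 9.4, -10.3]) sphere(r=11.7) → bbox [-25.5,-2.3,-22] .. [-2.1,21.1,1.4]
B = cube([6.4, 6.3, 8.6]) → bbox [0,0,0] .. [6.4,6.3,8.6]
lo = A.lo+B.lo = [-25.5+0, -2.3+0, -22+0] = [-25.500,-2.300,-22.000]
hi = A.hi+B.hi = [-2.1+6.4, 21.1+6.3, 1.4+8.6] = [4.300,27.400,10.000]
diag = √(29.8²+29.7²+32²) = √2794.13 = 52.860

min=[-25.500,-2.300,-22.000] max=[4.300,27.400,10.000] diag=52.860


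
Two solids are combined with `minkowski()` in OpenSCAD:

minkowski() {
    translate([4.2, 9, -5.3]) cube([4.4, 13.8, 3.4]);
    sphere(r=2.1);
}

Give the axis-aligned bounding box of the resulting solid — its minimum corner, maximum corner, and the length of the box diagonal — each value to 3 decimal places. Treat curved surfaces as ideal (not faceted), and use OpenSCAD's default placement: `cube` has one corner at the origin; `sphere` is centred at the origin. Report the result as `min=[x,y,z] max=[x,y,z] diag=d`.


A = translate([4.2, 9, -5.3]) cube([4.4, 13.8, 3.4]) → bbox [4.2,9,-5.3] .. [8.6,22.8,-1.9]
B = sphere(r=2.1) → bbox [-2.1,-2.1,-2.1] .. [2.1,2.1,2.1]
lo = A.lo+B.lo = [4.2-2.1, 9-2.1, -5.3-2.1] = [2.100,6.900,-7.400]
hi = A.hi+B.hi = [8.6+2.1, 22.8+2.1, -1.9+2.1] = [10.700,24.900,0.200]
diag = √(8.6²+18²+7.6²) = √455.72 = 21.348

min=[2.100,6.900,-7.400] max=[10.700,24.900,0.200] diag=21.348


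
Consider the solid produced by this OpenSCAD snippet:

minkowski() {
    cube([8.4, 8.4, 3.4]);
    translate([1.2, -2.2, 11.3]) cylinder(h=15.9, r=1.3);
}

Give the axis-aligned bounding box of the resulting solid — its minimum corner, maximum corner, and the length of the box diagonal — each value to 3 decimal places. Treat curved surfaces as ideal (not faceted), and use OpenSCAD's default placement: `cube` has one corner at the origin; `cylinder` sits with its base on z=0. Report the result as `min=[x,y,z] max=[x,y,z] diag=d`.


A = translate([1.2, -2.2, 11.3]) cylinder(h=15.9, r=1.3) → bbox [-0.1,-3.5,11.3] .. [2.5,-0.9,27.2]
B = cube([8.4, 8.4, 3.4]) → bbox [0,0,0] .. [8.4,8.4,3.4]
lo = A.lo+B.lo = [-0.1+0, -3.5+0, 11.3+0] = [-0.100,-3.500,11.300]
hi = A.hi+B.hi = [2.5+8.4, -0.9+8.4, 27.2+3.4] = [10.900,7.500,30.600]
diag = √(11²+11²+19.3²) = √614.49 = 24.789

min=[-0.100,-3.500,11.300] max=[10.900,7.500,30.600] diag=24.789


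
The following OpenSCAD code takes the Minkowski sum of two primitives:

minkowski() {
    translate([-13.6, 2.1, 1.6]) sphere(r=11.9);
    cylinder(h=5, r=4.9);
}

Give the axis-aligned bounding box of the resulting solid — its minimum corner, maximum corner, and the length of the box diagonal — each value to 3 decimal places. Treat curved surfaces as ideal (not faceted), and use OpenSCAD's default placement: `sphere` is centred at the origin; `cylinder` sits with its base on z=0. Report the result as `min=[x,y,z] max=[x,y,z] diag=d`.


min=[-30.400,-14.700,-10.300] max=[3.200,18.900,18.500] diag=55.564

A = translate([-13.6, 2.1, 1.6]) sphere(r=11.9) → bbox [-25.5,-9.8,-10.3] .. [-1.7,14,13.5]
B = cylinder(h=5, r=4.9) → bbox [-4.9,-4.9,0] .. [4.9,4.9,5]
lo = A.lo+B.lo = [-25.5-4.9, -9.8-4.9, -10.3+0] = [-30.400,-14.700,-10.300]
hi = A.hi+B.hi = [-1.7+4.9, 14+4.9, 13.5+5] = [3.200,18.900,18.500]
diag = √(33.6²+33.6²+28.8²) = √3087.36 = 55.564


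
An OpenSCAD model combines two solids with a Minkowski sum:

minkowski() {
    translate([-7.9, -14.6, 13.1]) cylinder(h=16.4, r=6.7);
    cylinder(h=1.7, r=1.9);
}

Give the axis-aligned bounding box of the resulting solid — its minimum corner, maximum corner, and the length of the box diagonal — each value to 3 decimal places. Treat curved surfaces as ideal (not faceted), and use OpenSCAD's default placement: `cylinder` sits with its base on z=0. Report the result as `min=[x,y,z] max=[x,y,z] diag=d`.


A = translate([-7.9, -14.6, 13.1]) cylinder(h=16.4, r=6.7) → bbox [-14.6,-21.3,13.1] .. [-1.2,-7.9,29.5]
B = cylinder(h=1.7, r=1.9) → bbox [-1.9,-1.9,0] .. [1.9,1.9,1.7]
lo = A.lo+B.lo = [-14.6-1.9, -21.3-1.9, 13.1+0] = [-16.500,-23.200,13.100]
hi = A.hi+B.hi = [-1.2+1.9, -7.9+1.9, 29.5+1.7] = [0.700,-6.000,31.200]
diag = √(17.2²+17.2²+18.1²) = √919.29 = 30.320

min=[-16.500,-23.200,13.100] max=[0.700,-6.000,31.200] diag=30.320


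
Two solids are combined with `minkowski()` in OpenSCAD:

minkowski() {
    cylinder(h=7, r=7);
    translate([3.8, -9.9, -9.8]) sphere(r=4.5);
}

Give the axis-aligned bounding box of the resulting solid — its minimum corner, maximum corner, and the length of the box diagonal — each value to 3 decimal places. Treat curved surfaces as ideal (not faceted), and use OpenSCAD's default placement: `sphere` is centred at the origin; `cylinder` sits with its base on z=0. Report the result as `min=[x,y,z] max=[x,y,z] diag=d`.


A = translate([3.8, -9.9, -9.8]) sphere(r=4.5) → bbox [-0.7,-14.4,-14.3] .. [8.3,-5.4,-5.3]
B = cylinder(h=7, r=7) → bbox [-7,-7,0] .. [7,7,7]
lo = A.lo+B.lo = [-0.7-7, -14.4-7, -14.3+0] = [-7.700,-21.400,-14.300]
hi = A.hi+B.hi = [8.3+7, -5.4+7, -5.3+7] = [15.300,1.600,1.700]
diag = √(23²+23²+16²) = √1314 = 36.249

min=[-7.700,-21.400,-14.300] max=[15.300,1.600,1.700] diag=36.249


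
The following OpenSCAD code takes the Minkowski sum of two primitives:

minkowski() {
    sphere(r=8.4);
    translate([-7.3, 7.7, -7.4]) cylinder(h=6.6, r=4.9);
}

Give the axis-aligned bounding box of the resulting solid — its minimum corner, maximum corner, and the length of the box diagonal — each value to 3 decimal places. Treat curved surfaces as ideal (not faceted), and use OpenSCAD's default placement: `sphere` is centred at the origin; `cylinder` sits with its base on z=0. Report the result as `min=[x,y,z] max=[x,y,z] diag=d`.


min=[-20.600,-5.600,-15.800] max=[6.000,21.000,7.600] diag=44.302

A = translate([-7.3, 7.7, -7.4]) cylinder(h=6.6, r=4.9) → bbox [-12.2,2.8,-7.4] .. [-2.4,12.6,-0.8]
B = sphere(r=8.4) → bbox [-8.4,-8.4,-8.4] .. [8.4,8.4,8.4]
lo = A.lo+B.lo = [-12.2-8.4, 2.8-8.4, -7.4-8.4] = [-20.600,-5.600,-15.800]
hi = A.hi+B.hi = [-2.4+8.4, 12.6+8.4, -0.8+8.4] = [6.000,21.000,7.600]
diag = √(26.6²+26.6²+23.4²) = √1962.68 = 44.302


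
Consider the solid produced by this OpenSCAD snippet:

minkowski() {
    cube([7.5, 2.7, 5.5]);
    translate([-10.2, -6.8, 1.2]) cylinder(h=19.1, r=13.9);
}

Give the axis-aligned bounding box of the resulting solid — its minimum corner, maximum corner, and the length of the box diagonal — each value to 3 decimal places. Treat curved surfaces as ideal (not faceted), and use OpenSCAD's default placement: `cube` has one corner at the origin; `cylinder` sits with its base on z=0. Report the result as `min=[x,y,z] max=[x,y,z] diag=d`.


A = translate([-10.2, -6.8, 1.2]) cylinder(h=19.1, r=13.9) → bbox [-24.1,-20.7,1.2] .. [3.7,7.1,20.3]
B = cube([7.5, 2.7, 5.5]) → bbox [0,0,0] .. [7.5,2.7,5.5]
lo = A.lo+B.lo = [-24.1+0, -20.7+0, 1.2+0] = [-24.100,-20.700,1.200]
hi = A.hi+B.hi = [3.7+7.5, 7.1+2.7, 20.3+5.5] = [11.200,9.800,25.800]
diag = √(35.3²+30.5²+24.6²) = √2781.5 = 52.740

min=[-24.100,-20.700,1.200] max=[11.200,9.800,25.800] diag=52.740


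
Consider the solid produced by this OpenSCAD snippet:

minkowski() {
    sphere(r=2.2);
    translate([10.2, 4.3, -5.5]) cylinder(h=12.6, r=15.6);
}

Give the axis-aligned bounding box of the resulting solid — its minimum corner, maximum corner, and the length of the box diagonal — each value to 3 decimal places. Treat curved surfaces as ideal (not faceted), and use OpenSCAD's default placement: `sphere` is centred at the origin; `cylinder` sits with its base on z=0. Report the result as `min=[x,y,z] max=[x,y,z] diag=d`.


min=[-7.600,-13.500,-7.700] max=[28.000,22.100,9.300] diag=53.139

A = translate([10.2, 4.3, -5.5]) cylinder(h=12.6, r=15.6) → bbox [-5.4,-11.3,-5.5] .. [25.8,19.9,7.1]
B = sphere(r=2.2) → bbox [-2.2,-2.2,-2.2] .. [2.2,2.2,2.2]
lo = A.lo+B.lo = [-5.4-2.2, -11.3-2.2, -5.5-2.2] = [-7.600,-13.500,-7.700]
hi = A.hi+B.hi = [25.8+2.2, 19.9+2.2, 7.1+2.2] = [28.000,22.100,9.300]
diag = √(35.6²+35.6²+17²) = √2823.72 = 53.139


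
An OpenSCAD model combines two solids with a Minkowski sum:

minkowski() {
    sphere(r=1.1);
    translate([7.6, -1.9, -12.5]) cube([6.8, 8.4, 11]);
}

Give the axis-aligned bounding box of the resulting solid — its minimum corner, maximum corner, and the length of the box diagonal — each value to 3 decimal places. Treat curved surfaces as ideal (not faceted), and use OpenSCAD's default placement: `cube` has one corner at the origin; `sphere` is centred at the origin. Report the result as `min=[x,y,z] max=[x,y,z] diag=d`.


A = translate([7.6, -1.9, -12.5]) cube([6.8, 8.4, 11]) → bbox [7.6,-1.9,-12.5] .. [14.4,6.5,-1.5]
B = sphere(r=1.1) → bbox [-1.1,-1.1,-1.1] .. [1.1,1.1,1.1]
lo = A.lo+B.lo = [7.6-1.1, -1.9-1.1, -12.5-1.1] = [6.500,-3.000,-13.600]
hi = A.hi+B.hi = [14.4+1.1, 6.5+1.1, -1.5+1.1] = [15.500,7.600,-0.400]
diag = √(9²+10.6²+13.2²) = √367.6 = 19.173

min=[6.500,-3.000,-13.600] max=[15.500,7.600,-0.400] diag=19.173


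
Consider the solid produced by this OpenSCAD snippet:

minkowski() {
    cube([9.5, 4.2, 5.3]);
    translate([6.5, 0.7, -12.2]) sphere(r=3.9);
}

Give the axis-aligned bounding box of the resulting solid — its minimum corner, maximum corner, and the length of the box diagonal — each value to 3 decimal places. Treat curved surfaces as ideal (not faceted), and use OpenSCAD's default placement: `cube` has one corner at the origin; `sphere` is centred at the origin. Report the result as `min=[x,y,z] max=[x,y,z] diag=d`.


min=[2.600,-3.200,-16.100] max=[19.900,8.800,-3.000] diag=24.797

A = translate([6.5, 0.7, -12.2]) sphere(r=3.9) → bbox [2.6,-3.2,-16.1] .. [10.4,4.6,-8.3]
B = cube([9.5, 4.2, 5.3]) → bbox [0,0,0] .. [9.5,4.2,5.3]
lo = A.lo+B.lo = [2.6+0, -3.2+0, -16.1+0] = [2.600,-3.200,-16.100]
hi = A.hi+B.hi = [10.4+9.5, 4.6+4.2, -8.3+5.3] = [19.900,8.800,-3.000]
diag = √(17.3²+12²+13.1²) = √614.9 = 24.797


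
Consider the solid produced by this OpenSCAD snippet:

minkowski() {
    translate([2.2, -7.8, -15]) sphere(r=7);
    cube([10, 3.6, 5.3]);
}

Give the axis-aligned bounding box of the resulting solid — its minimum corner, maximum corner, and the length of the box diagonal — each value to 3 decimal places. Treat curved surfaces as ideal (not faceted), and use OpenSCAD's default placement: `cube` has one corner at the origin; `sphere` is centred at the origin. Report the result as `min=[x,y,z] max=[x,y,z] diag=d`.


min=[-4.800,-14.800,-22.000] max=[19.200,2.800,-2.700] diag=35.472

A = translate([2.2, -7.8, -15]) sphere(r=7) → bbox [-4.8,-14.8,-22] .. [9.2,-0.8,-8]
B = cube([10, 3.6, 5.3]) → bbox [0,0,0] .. [10,3.6,5.3]
lo = A.lo+B.lo = [-4.8+0, -14.8+0, -22+0] = [-4.800,-14.800,-22.000]
hi = A.hi+B.hi = [9.2+10, -0.8+3.6, -8+5.3] = [19.200,2.800,-2.700]
diag = √(24²+17.6²+19.3²) = √1258.25 = 35.472


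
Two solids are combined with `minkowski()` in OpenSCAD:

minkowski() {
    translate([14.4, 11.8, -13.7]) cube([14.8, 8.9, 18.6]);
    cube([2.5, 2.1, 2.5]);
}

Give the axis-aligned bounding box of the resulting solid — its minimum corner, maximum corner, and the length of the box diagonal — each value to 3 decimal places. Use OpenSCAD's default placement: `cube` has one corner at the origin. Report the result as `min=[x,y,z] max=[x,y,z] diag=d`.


min=[14.400,11.800,-13.700] max=[31.700,22.800,7.400] diag=29.419

A = translate([14.4, 11.8, -13.7]) cube([14.8, 8.9, 18.6]) → bbox [14.4,11.8,-13.7] .. [29.2,20.7,4.9]
B = cube([2.5, 2.1, 2.5]) → bbox [0,0,0] .. [2.5,2.1,2.5]
lo = A.lo+B.lo = [14.4+0, 11.8+0, -13.7+0] = [14.400,11.800,-13.700]
hi = A.hi+B.hi = [29.2+2.5, 20.7+2.1, 4.9+2.5] = [31.700,22.800,7.400]
diag = √(17.3²+11²+21.1²) = √865.5 = 29.419


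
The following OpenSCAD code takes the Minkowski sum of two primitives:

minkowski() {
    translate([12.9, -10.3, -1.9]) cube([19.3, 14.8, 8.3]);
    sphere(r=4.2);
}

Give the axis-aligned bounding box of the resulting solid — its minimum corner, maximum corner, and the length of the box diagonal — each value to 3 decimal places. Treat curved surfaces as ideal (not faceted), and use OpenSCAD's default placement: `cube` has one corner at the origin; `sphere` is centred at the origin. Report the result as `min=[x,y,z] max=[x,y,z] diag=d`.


A = translate([12.9, -10.3, -1.9]) cube([19.3, 14.8, 8.3]) → bbox [12.9,-10.3,-1.9] .. [32.2,4.5,6.4]
B = sphere(r=4.2) → bbox [-4.2,-4.2,-4.2] .. [4.2,4.2,4.2]
lo = A.lo+B.lo = [12.9-4.2, -10.3-4.2, -1.9-4.2] = [8.700,-14.500,-6.100]
hi = A.hi+B.hi = [32.2+4.2, 4.5+4.2, 6.4+4.2] = [36.400,8.700,10.600]
diag = √(27.7²+23.2²+16.7²) = √1584.42 = 39.805

min=[8.700,-14.500,-6.100] max=[36.400,8.700,10.600] diag=39.805
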